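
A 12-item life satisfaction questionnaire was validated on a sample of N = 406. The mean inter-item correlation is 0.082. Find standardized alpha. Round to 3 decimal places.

Standardized α = k·r̄ / (1 + (k−1)·r̄) = 12 × 0.082 / (1 + 11 × 0.082)
  = 0.9840 / 1.9020 = 0.517

α = 0.517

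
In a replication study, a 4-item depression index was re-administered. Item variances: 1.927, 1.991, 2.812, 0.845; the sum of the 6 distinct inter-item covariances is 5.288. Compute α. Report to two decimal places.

Σσᵢ² = 1.927 + 1.991 + 2.812 + 0.845 = 7.575
Sum of distinct covariances = 5.288
σ²_T = Σσᵢ² + 2·Σcov = 7.575 + 2 × 5.288 = 18.151
α = (4/3)·(1 − 7.575/18.151) = 0.78

α = 0.78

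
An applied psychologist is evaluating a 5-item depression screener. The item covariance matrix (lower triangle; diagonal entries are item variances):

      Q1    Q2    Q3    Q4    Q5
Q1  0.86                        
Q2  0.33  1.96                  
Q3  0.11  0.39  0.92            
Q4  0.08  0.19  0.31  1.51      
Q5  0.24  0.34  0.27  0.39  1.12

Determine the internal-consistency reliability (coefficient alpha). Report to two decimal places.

α = 0.57

Σσ²ᵢ = 0.86 + 1.96 + 0.92 + 1.51 + 1.12 = 6.37
Σ_{i<j} σ_ij = 2.65
Var(T) = 6.37 + 2 × 2.65 = 11.67
α = (k/(k−1))·(1 − Σσ²ᵢ/Var(T)) = (5/4)·(1 − 6.37/11.67) = 0.57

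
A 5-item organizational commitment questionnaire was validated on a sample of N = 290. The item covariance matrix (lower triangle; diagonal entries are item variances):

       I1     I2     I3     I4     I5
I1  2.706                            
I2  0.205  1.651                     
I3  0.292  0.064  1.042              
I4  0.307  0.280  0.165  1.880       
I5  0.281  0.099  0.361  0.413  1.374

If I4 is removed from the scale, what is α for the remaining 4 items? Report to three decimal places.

α = 0.370

Remaining items: I1, I2, I3, I5 (k = 4).
Σσ²ᵢ = 2.706 + 1.651 + 1.042 + 1.374 = 6.773
σ²_T = 6.773 + 2 × 1.302 = 9.377
α (item deleted) = (4/3)·(1 − 6.773/9.377) = 0.370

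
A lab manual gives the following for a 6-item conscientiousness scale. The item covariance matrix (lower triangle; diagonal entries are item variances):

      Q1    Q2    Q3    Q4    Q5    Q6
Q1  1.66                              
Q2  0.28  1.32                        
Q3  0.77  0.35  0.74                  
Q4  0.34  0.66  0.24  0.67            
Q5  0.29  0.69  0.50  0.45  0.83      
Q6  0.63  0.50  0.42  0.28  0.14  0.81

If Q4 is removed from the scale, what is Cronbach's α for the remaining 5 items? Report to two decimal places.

Remaining items: Q1, Q2, Q3, Q5, Q6 (k = 5).
ΣVar(i) = 1.66 + 1.32 + 0.74 + 0.83 + 0.81 = 5.36
σ²_total = 5.36 + 2 × 4.57 = 14.50
α (item deleted) = (5/4)·(1 − 5.36/14.50) = 0.79

Cronbach's α = 0.79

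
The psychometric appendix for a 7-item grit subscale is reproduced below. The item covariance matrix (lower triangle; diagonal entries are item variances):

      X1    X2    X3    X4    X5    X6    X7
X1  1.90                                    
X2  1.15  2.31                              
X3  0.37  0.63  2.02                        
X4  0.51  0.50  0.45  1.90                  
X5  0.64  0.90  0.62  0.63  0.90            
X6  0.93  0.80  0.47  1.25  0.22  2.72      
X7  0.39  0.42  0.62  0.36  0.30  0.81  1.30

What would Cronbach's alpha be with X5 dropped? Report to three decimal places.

Remaining items: X1, X2, X3, X4, X6, X7 (k = 6).
Σσᵢ² = 1.90 + 2.31 + 2.02 + 1.90 + 2.72 + 1.30 = 12.15
σ²_total = 12.15 + 2 × 9.66 = 31.47
α (item deleted) = (6/5)·(1 − 12.15/31.47) = 0.737

Cronbach's alpha = 0.737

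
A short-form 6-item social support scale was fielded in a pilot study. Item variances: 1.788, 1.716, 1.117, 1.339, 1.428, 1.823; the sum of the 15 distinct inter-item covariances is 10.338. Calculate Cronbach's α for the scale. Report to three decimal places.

sum of item variances = 1.788 + 1.716 + 1.117 + 1.339 + 1.428 + 1.823 = 9.211
Sum of distinct covariances = 10.338
σ²_total = sum of item variances + 2·Σcov = 9.211 + 2 × 10.338 = 29.887
α = (6/5)·(1 − 9.211/29.887) = 0.830

α = 0.830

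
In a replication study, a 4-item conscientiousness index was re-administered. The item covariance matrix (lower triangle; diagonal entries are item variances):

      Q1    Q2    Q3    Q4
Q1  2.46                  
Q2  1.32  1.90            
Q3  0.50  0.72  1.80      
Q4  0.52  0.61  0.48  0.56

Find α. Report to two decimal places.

Σσᵢ² = 2.46 + 1.90 + 1.80 + 0.56 = 6.72
Sum of the distinct covariances = 4.15
total variance = 6.72 + 2 × 4.15 = 15.02
α = (k/(k−1))·(1 − Σσᵢ²/total variance) = (4/3)·(1 − 6.72/15.02) = 0.74

α = 0.74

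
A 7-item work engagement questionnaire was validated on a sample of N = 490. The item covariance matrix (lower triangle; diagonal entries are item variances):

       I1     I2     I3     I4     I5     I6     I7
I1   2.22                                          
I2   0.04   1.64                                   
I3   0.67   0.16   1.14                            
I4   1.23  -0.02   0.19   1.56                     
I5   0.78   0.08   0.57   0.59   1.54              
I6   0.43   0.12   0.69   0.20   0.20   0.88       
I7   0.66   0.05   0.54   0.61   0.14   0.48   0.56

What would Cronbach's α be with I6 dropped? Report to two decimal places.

α = 0.71

Remaining items: I1, I2, I3, I4, I5, I7 (k = 6).
Σσᵢ² = 2.22 + 1.64 + 1.14 + 1.56 + 1.54 + 0.56 = 8.66
σ²_T = 8.66 + 2 × 6.29 = 21.24
α (item deleted) = (6/5)·(1 − 8.66/21.24) = 0.71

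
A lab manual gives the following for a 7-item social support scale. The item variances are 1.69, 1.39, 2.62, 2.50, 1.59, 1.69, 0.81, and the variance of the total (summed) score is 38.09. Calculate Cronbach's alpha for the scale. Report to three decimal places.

Cronbach's alpha = 0.790

ΣVar(i) = 1.69 + 1.39 + 2.62 + 2.50 + 1.59 + 1.69 + 0.81 = 12.29
α = (k/(k−1))·(1 − ΣVar(i)/σ²_total) = (7/6)·(1 − 12.29/38.09) = 0.790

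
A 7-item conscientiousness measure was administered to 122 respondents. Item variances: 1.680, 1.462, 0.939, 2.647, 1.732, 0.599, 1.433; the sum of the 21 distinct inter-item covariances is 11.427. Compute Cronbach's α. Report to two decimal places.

sum of item variances = 1.680 + 1.462 + 0.939 + 2.647 + 1.732 + 0.599 + 1.433 = 10.492
Sum of distinct covariances = 11.427
Var(T) = sum of item variances + 2·Σcov = 10.492 + 2 × 11.427 = 33.346
α = (7/6)·(1 − 10.492/33.346) = 0.80

α = 0.80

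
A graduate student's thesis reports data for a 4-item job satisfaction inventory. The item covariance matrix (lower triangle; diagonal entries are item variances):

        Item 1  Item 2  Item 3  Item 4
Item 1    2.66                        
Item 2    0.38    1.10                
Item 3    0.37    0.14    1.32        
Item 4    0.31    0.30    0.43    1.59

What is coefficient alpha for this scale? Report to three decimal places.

Σσᵢ² = 2.66 + 1.10 + 1.32 + 1.59 = 6.67
Sum of off-diagonal covariances = 1.93
σ²_T = 6.67 + 2 × 1.93 = 10.53
α = (k/(k−1))·(1 − Σσᵢ²/σ²_T) = (4/3)·(1 − 6.67/10.53) = 0.489

α = 0.489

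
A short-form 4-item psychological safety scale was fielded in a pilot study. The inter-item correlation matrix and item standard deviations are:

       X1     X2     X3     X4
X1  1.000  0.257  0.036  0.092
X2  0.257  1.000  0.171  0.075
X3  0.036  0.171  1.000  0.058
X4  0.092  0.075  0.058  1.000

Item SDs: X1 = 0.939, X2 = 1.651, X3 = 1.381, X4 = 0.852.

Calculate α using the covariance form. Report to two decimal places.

Σσ²ᵢ = 0.939² + 1.651² + 1.381² + 0.852² = 6.2406
Covariances σ_ij = r_ij · s_i · s_j:
  σ(X1,X2) = 0.257 × 0.939 × 1.651 = 0.3984
  σ(X1,X3) = 0.036 × 0.939 × 1.381 = 0.0467
  σ(X1,X4) = 0.092 × 0.939 × 0.852 = 0.0736
  σ(X2,X3) = 0.171 × 1.651 × 1.381 = 0.3899
  σ(X2,X4) = 0.075 × 1.651 × 0.852 = 0.1055
  σ(X3,X4) = 0.058 × 1.381 × 0.852 = 0.0682
σ²_T = Σσ²ᵢ + 2·Σσ_ij = 6.2406 + 2 × 1.0823 = 8.4052
α = (4/3)·(1 − 6.2406/8.4052) = 0.34

α = 0.34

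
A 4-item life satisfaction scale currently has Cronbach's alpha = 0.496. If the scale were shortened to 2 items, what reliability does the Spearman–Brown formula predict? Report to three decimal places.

Length factor m = 2/4 = 0.5000
α' = m·α / (1 − (1−m)·α)
   = 2/4 × 0.496 / (1 − (1 − 2/4) × 0.496)
   = 0.2480 / 0.7520 = 0.330

predicted reliability = 0.330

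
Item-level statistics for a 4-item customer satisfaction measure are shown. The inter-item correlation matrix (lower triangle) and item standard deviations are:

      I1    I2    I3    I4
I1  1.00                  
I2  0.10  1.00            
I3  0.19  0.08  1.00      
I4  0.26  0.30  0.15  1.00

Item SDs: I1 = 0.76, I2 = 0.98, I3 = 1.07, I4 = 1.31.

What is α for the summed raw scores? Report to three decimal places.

Σσ²ᵢ = 0.76² + 0.98² + 1.07² + 1.31² = 4.3990
Covariances σ_ij = r_ij · s_i · s_j:
  σ(I1,I2) = 0.10 × 0.76 × 0.98 = 0.0745
  σ(I1,I3) = 0.19 × 0.76 × 1.07 = 0.1545
  σ(I1,I4) = 0.26 × 0.76 × 1.31 = 0.2589
  σ(I2,I3) = 0.08 × 0.98 × 1.07 = 0.0839
  σ(I2,I4) = 0.30 × 0.98 × 1.31 = 0.3851
  σ(I3,I4) = 0.15 × 1.07 × 1.31 = 0.2103
σ²_T = Σσ²ᵢ + 2·Σσ_ij = 4.3990 + 2 × 1.1672 = 6.7334
α = (4/3)·(1 − 4.3990/6.7334) = 0.462

α = 0.462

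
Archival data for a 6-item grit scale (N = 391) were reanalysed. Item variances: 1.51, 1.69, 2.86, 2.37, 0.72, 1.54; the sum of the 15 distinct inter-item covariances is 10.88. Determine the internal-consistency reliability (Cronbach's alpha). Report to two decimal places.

ΣVar(i) = 1.51 + 1.69 + 2.86 + 2.37 + 0.72 + 1.54 = 10.69
Sum of distinct covariances = 10.88
total variance = ΣVar(i) + 2·Σcov = 10.69 + 2 × 10.88 = 32.45
α = (6/5)·(1 − 10.69/32.45) = 0.80

α = 0.80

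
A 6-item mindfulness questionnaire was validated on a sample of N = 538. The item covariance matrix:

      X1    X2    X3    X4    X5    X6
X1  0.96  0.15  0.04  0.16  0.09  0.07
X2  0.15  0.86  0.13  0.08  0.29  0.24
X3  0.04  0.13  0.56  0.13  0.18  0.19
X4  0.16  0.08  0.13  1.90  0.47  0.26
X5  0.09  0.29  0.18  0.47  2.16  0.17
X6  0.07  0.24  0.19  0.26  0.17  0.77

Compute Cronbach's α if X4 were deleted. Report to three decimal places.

Cronbach's α = 0.461

Remaining items: X1, X2, X3, X5, X6 (k = 5).
Σσᵢ² = 0.96 + 0.86 + 0.56 + 2.16 + 0.77 = 5.31
total variance = 5.31 + 2 × 1.55 = 8.41
α (item deleted) = (5/4)·(1 − 5.31/8.41) = 0.461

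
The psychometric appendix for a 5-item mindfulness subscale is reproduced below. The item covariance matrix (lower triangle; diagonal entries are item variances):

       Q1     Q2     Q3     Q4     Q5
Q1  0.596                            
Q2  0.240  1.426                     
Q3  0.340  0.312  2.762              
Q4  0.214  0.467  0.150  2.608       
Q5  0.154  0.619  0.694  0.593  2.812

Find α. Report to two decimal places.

Σσᵢ² = 0.596 + 1.426 + 2.762 + 2.608 + 2.812 = 10.204
Sum of off-diagonal covariances = 3.783
Var(T) = 10.204 + 2 × 3.783 = 17.770
α = (k/(k−1))·(1 − Σσᵢ²/Var(T)) = (5/4)·(1 − 10.204/17.770) = 0.53

α = 0.53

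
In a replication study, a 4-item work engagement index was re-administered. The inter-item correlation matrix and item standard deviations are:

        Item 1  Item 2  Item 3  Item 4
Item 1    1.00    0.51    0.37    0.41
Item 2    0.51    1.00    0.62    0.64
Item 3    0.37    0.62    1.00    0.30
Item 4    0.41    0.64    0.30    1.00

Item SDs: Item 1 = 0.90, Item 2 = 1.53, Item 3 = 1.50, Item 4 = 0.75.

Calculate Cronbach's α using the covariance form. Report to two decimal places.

Cronbach's α = 0.76

Σσ²ᵢ = 0.90² + 1.53² + 1.50² + 0.75² = 5.9634
Covariances σ_ij = r_ij · s_i · s_j:
  σ(Item 1,Item 2) = 0.51 × 0.90 × 1.53 = 0.7023
  σ(Item 1,Item 3) = 0.37 × 0.90 × 1.50 = 0.4995
  σ(Item 1,Item 4) = 0.41 × 0.90 × 0.75 = 0.2767
  σ(Item 2,Item 3) = 0.62 × 1.53 × 1.50 = 1.4229
  σ(Item 2,Item 4) = 0.64 × 1.53 × 0.75 = 0.7344
  σ(Item 3,Item 4) = 0.30 × 1.50 × 0.75 = 0.3375
σ²_T = Σσ²ᵢ + 2·Σσ_ij = 5.9634 + 2 × 3.9733 = 13.9100
α = (4/3)·(1 − 5.9634/13.9100) = 0.76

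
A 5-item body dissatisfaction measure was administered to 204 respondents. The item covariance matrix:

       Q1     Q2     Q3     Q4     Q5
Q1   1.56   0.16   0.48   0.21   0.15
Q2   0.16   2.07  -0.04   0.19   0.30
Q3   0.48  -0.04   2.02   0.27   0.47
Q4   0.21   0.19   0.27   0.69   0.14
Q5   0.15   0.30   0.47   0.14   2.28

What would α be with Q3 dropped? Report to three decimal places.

Remaining items: Q1, Q2, Q4, Q5 (k = 4).
Σσ²ᵢ = 1.56 + 2.07 + 0.69 + 2.28 = 6.60
total variance = 6.60 + 2 × 1.15 = 8.90
α (item deleted) = (4/3)·(1 − 6.60/8.90) = 0.345

α = 0.345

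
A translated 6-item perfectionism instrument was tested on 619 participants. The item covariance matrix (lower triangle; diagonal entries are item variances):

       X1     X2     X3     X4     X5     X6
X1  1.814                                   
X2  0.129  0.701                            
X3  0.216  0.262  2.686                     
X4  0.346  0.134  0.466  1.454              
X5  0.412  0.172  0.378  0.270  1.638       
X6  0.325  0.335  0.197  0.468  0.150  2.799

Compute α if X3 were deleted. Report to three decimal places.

Remaining items: X1, X2, X4, X5, X6 (k = 5).
ΣVar(i) = 1.814 + 0.701 + 1.454 + 1.638 + 2.799 = 8.406
σ²_total = 8.406 + 2 × 2.741 = 13.888
α (item deleted) = (5/4)·(1 − 8.406/13.888) = 0.493

α = 0.493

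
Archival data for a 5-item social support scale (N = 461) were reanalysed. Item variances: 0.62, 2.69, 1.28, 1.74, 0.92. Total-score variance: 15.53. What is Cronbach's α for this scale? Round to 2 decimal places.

Cronbach's α = 0.67

sum of item variances = 0.62 + 2.69 + 1.28 + 1.74 + 0.92 = 7.25
α = (k/(k−1))·(1 − sum of item variances/Var(T)) = (5/4)·(1 − 7.25/15.53) = 0.67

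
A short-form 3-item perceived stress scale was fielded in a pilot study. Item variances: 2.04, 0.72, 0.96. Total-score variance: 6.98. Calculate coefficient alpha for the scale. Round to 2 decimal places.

coefficient alpha = 0.70

sum of item variances = 2.04 + 0.72 + 0.96 = 3.72
α = (k/(k−1))·(1 − sum of item variances/σ²_T) = (3/2)·(1 − 3.72/6.98) = 0.70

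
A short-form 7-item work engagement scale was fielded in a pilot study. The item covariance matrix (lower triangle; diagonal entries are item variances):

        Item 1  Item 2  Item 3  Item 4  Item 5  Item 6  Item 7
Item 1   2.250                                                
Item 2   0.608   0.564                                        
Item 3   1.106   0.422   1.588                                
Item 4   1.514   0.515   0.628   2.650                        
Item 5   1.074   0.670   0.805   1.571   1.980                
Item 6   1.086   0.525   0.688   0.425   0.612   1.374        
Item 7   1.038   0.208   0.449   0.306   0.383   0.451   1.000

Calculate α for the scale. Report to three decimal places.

ΣVar(i) = 2.250 + 0.564 + 1.588 + 2.650 + 1.980 + 1.374 + 1.000 = 11.406
Sum of off-diagonal covariances = 15.084
Var(T) = 11.406 + 2 × 15.084 = 41.574
α = (k/(k−1))·(1 − ΣVar(i)/Var(T)) = (7/6)·(1 − 11.406/41.574) = 0.847

α = 0.847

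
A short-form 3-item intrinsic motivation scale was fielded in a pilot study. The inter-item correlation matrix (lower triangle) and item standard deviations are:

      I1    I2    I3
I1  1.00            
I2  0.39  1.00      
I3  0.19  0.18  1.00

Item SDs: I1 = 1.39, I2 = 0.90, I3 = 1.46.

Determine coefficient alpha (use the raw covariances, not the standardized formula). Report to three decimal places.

α = 0.469

Σσ²ᵢ = 1.39² + 0.90² + 1.46² = 4.8737
Covariances σ_ij = r_ij · s_i · s_j:
  σ(I1,I2) = 0.39 × 1.39 × 0.90 = 0.4879
  σ(I1,I3) = 0.19 × 1.39 × 1.46 = 0.3856
  σ(I2,I3) = 0.18 × 0.90 × 1.46 = 0.2365
σ²_T = Σσ²ᵢ + 2·Σσ_ij = 4.8737 + 2 × 1.1100 = 7.0937
α = (3/2)·(1 − 4.8737/7.0937) = 0.469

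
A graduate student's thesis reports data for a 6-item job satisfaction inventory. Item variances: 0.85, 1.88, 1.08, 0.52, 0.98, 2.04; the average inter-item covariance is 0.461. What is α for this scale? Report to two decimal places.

ΣVar(i) = 0.85 + 1.88 + 1.08 + 0.52 + 0.98 + 2.04 = 7.35
Sum of the 15 distinct covariances = 15 × 0.461 = 6.915
total variance = ΣVar(i) + 2·Σcov = 7.35 + 2 × 6.915 = 21.180
α = (6/5)·(1 − 7.35/21.180) = 0.78

α = 0.78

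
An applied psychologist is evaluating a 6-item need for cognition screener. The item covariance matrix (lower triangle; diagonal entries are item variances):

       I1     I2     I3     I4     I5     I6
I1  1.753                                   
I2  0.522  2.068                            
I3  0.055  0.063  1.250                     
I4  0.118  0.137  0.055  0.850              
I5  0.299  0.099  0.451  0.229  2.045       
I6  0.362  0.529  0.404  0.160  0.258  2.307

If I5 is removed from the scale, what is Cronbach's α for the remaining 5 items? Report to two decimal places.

Remaining items: I1, I2, I3, I4, I6 (k = 5).
Σσ²ᵢ = 1.753 + 2.068 + 1.250 + 0.850 + 2.307 = 8.228
σ²_total = 8.228 + 2 × 2.405 = 13.038
α (item deleted) = (5/4)·(1 − 8.228/13.038) = 0.46

Cronbach's α = 0.46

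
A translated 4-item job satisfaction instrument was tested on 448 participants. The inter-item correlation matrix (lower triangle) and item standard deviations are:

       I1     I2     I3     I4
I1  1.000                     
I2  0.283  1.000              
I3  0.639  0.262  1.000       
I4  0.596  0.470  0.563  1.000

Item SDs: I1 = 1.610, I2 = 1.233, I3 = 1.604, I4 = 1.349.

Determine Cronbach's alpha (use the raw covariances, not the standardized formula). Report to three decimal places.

Σσ²ᵢ = 1.610² + 1.233² + 1.604² + 1.349² = 8.5050
Covariances σ_ij = r_ij · s_i · s_j:
  σ(I1,I2) = 0.283 × 1.610 × 1.233 = 0.5618
  σ(I1,I3) = 0.639 × 1.610 × 1.604 = 1.6502
  σ(I1,I4) = 0.596 × 1.610 × 1.349 = 1.2944
  σ(I2,I3) = 0.262 × 1.233 × 1.604 = 0.5182
  σ(I2,I4) = 0.470 × 1.233 × 1.349 = 0.7818
  σ(I3,I4) = 0.563 × 1.604 × 1.349 = 1.2182
σ²_T = Σσ²ᵢ + 2·Σσ_ij = 8.5050 + 2 × 6.0246 = 20.5542
α = (4/3)·(1 − 8.5050/20.5542) = 0.782

α = 0.782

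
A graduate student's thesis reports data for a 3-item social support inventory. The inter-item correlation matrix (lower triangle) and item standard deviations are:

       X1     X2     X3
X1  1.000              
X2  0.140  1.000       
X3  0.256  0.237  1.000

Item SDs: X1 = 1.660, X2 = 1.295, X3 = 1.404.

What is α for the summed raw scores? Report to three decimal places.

α = 0.440

Σσ²ᵢ = 1.660² + 1.295² + 1.404² = 6.4038
Covariances σ_ij = r_ij · s_i · s_j:
  σ(X1,X2) = 0.140 × 1.660 × 1.295 = 0.3010
  σ(X1,X3) = 0.256 × 1.660 × 1.404 = 0.5966
  σ(X2,X3) = 0.237 × 1.295 × 1.404 = 0.4309
σ²_T = Σσ²ᵢ + 2·Σσ_ij = 6.4038 + 2 × 1.3285 = 9.0608
α = (3/2)·(1 − 6.4038/9.0608) = 0.440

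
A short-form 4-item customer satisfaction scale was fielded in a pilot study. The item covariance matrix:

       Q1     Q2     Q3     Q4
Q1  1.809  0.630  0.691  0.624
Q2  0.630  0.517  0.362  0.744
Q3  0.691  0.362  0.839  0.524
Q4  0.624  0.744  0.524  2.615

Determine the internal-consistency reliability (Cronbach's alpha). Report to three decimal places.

Cronbach's alpha = 0.737

ΣVar(i) = 1.809 + 0.517 + 0.839 + 2.615 = 5.780
Σ_{i<j} σ_ij = 3.575
Var(T) = 5.780 + 2 × 3.575 = 12.930
α = (k/(k−1))·(1 − ΣVar(i)/Var(T)) = (4/3)·(1 − 5.780/12.930) = 0.737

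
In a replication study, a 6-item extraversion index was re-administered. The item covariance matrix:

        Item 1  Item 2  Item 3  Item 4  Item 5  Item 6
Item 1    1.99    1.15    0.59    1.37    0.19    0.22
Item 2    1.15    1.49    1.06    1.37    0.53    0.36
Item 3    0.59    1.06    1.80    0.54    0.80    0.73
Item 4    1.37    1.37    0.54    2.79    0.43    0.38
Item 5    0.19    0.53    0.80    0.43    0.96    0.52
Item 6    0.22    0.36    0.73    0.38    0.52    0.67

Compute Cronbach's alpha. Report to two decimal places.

ΣVar(i) = 1.99 + 1.49 + 1.80 + 2.79 + 0.96 + 0.67 = 9.70
Σ_{i<j} σ_ij = 10.24
σ²_total = 9.70 + 2 × 10.24 = 30.18
α = (k/(k−1))·(1 − ΣVar(i)/σ²_total) = (6/5)·(1 − 9.70/30.18) = 0.81

Cronbach's alpha = 0.81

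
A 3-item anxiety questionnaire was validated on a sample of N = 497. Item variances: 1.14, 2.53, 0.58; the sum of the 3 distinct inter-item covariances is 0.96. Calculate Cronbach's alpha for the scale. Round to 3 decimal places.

sum of item variances = 1.14 + 2.53 + 0.58 = 4.25
Sum of distinct covariances = 0.96
σ²_T = sum of item variances + 2·Σcov = 4.25 + 2 × 0.96 = 6.17
α = (3/2)·(1 − 4.25/6.17) = 0.467

α = 0.467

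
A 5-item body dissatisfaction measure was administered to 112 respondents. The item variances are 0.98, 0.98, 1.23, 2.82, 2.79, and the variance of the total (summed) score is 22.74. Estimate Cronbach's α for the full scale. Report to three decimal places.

Σσ²ᵢ = 0.98 + 0.98 + 1.23 + 2.82 + 2.79 = 8.80
α = (k/(k−1))·(1 − Σσ²ᵢ/σ²_T) = (5/4)·(1 − 8.80/22.74) = 0.766

α = 0.766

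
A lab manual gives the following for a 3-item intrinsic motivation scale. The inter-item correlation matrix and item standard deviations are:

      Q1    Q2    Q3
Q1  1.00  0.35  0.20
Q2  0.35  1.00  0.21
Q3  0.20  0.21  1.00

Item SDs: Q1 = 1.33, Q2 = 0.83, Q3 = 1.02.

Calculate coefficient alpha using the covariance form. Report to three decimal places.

α = 0.485

Σσ²ᵢ = 1.33² + 0.83² + 1.02² = 3.4982
Covariances σ_ij = r_ij · s_i · s_j:
  σ(Q1,Q2) = 0.35 × 1.33 × 0.83 = 0.3864
  σ(Q1,Q3) = 0.20 × 1.33 × 1.02 = 0.2713
  σ(Q2,Q3) = 0.21 × 0.83 × 1.02 = 0.1778
σ²_T = Σσ²ᵢ + 2·Σσ_ij = 3.4982 + 2 × 0.8355 = 5.1692
α = (3/2)·(1 − 3.4982/5.1692) = 0.485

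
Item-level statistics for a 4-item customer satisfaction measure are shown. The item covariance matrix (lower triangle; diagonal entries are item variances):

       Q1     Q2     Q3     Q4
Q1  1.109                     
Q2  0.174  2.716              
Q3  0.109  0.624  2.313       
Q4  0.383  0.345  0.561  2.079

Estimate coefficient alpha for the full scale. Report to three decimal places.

sum of item variances = 1.109 + 2.716 + 2.313 + 2.079 = 8.217
Sum of the distinct covariances = 2.196
Var(T) = 8.217 + 2 × 2.196 = 12.609
α = (k/(k−1))·(1 − sum of item variances/Var(T)) = (4/3)·(1 − 8.217/12.609) = 0.464

α = 0.464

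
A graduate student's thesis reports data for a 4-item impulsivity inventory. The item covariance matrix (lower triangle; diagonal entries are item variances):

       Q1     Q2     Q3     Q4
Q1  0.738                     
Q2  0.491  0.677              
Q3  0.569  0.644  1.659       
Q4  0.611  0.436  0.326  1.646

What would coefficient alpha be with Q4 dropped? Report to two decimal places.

Remaining items: Q1, Q2, Q3 (k = 3).
Σσᵢ² = 0.738 + 0.677 + 1.659 = 3.074
σ²_total = 3.074 + 2 × 1.704 = 6.482
α (item deleted) = (3/2)·(1 − 3.074/6.482) = 0.79

coefficient alpha = 0.79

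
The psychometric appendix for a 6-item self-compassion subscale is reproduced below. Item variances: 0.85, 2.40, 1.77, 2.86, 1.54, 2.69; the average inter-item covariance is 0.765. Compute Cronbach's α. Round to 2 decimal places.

ΣVar(i) = 0.85 + 2.40 + 1.77 + 2.86 + 1.54 + 2.69 = 12.11
Sum of the 15 distinct covariances = 15 × 0.765 = 11.475
σ²_T = ΣVar(i) + 2·Σcov = 12.11 + 2 × 11.475 = 35.060
α = (6/5)·(1 − 12.11/35.060) = 0.79

α = 0.79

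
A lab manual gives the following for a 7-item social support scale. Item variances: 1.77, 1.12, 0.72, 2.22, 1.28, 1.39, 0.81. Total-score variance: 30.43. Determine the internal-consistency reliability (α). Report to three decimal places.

sum of item variances = 1.77 + 1.12 + 0.72 + 2.22 + 1.28 + 1.39 + 0.81 = 9.31
α = (k/(k−1))·(1 − sum of item variances/Var(T)) = (7/6)·(1 − 9.31/30.43) = 0.810

α = 0.810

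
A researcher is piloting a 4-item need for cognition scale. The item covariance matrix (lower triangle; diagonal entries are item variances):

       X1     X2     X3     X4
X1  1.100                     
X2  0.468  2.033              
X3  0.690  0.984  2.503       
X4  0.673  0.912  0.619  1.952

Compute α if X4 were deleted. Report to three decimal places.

α = 0.648

Remaining items: X1, X2, X3 (k = 3).
ΣVar(i) = 1.100 + 2.033 + 2.503 = 5.636
Var(T) = 5.636 + 2 × 2.142 = 9.920
α (item deleted) = (3/2)·(1 − 5.636/9.920) = 0.648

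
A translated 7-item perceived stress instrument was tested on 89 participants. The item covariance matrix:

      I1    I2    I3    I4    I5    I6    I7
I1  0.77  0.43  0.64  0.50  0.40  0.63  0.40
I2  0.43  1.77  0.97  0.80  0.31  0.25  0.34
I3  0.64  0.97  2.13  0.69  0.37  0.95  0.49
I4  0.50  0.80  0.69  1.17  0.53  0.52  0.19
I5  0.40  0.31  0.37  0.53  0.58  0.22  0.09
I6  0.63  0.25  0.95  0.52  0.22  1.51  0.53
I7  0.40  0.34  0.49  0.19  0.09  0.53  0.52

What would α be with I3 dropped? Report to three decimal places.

Remaining items: I1, I2, I4, I5, I6, I7 (k = 6).
Σσ²ᵢ = 0.77 + 1.77 + 1.17 + 0.58 + 1.51 + 0.52 = 6.32
σ²_T = 6.32 + 2 × 6.14 = 18.60
α (item deleted) = (6/5)·(1 − 6.32/18.60) = 0.792

α = 0.792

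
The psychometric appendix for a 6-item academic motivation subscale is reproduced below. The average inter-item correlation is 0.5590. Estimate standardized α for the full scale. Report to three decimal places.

Standardized α = k·r̄ / (1 + (k−1)·r̄) = 6 × 0.5590 / (1 + 5 × 0.5590)
  = 3.3540 / 3.7950 = 0.884

α = 0.884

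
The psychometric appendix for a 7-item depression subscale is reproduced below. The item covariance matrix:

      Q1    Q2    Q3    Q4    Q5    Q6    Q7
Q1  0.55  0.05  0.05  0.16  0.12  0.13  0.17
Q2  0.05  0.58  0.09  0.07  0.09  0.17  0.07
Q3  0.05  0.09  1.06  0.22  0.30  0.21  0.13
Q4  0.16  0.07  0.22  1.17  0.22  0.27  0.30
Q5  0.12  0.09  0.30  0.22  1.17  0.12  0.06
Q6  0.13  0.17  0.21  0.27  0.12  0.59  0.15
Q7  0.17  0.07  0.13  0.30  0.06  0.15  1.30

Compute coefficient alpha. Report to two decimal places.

ΣVar(i) = 0.55 + 0.58 + 1.06 + 1.17 + 1.17 + 0.59 + 1.30 = 6.42
Sum of off-diagonal covariances = 3.15
σ²_total = 6.42 + 2 × 3.15 = 12.72
α = (k/(k−1))·(1 − ΣVar(i)/σ²_total) = (7/6)·(1 − 6.42/12.72) = 0.58

α = 0.58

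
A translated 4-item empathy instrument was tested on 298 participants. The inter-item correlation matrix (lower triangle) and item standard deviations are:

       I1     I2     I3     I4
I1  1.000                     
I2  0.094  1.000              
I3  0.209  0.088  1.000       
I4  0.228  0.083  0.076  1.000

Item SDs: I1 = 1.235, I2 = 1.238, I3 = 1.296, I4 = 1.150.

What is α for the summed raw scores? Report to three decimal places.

α = 0.373

Σσ²ᵢ = 1.235² + 1.238² + 1.296² + 1.150² = 6.0600
Covariances σ_ij = r_ij · s_i · s_j:
  σ(I1,I2) = 0.094 × 1.235 × 1.238 = 0.1437
  σ(I1,I3) = 0.209 × 1.235 × 1.296 = 0.3345
  σ(I1,I4) = 0.228 × 1.235 × 1.150 = 0.3238
  σ(I2,I3) = 0.088 × 1.238 × 1.296 = 0.1412
  σ(I2,I4) = 0.083 × 1.238 × 1.150 = 0.1182
  σ(I3,I4) = 0.076 × 1.296 × 1.150 = 0.1133
σ²_T = Σσ²ᵢ + 2·Σσ_ij = 6.0600 + 2 × 1.1747 = 8.4094
α = (4/3)·(1 − 6.0600/8.4094) = 0.373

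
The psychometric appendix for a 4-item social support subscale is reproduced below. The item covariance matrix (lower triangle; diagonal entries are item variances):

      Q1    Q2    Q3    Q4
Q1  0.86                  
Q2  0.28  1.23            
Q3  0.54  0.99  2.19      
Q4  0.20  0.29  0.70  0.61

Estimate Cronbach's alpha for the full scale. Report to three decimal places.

α = 0.735

sum of item variances = 0.86 + 1.23 + 2.19 + 0.61 = 4.89
Σ_{i<j} σ_ij = 3.00
σ²_total = 4.89 + 2 × 3.00 = 10.89
α = (k/(k−1))·(1 − sum of item variances/σ²_total) = (4/3)·(1 − 4.89/10.89) = 0.735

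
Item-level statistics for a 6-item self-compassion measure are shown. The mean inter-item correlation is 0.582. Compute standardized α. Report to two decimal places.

Standardized α = k·r̄ / (1 + (k−1)·r̄) = 6 × 0.582 / (1 + 5 × 0.582)
  = 3.4920 / 3.9100 = 0.89

α = 0.89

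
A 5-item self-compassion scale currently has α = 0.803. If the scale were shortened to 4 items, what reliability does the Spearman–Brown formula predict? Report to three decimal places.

predicted reliability = 0.765

Length factor m = 4/5 = 0.8000
α' = m·α / (1 − (1−m)·α)
   = 4/5 × 0.803 / (1 − (1 − 4/5) × 0.803)
   = 0.6424 / 0.8394 = 0.765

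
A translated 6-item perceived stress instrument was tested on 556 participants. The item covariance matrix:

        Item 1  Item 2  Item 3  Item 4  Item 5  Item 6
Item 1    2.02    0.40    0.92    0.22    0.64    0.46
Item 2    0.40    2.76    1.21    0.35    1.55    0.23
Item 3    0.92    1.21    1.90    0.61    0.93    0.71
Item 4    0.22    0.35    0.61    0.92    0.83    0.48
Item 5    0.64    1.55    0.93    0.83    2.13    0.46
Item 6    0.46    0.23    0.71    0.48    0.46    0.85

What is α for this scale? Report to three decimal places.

ΣVar(i) = 2.02 + 2.76 + 1.90 + 0.92 + 2.13 + 0.85 = 10.58
Σ_{i<j} σ_ij = 10.00
σ²_total = 10.58 + 2 × 10.00 = 30.58
α = (k/(k−1))·(1 − ΣVar(i)/σ²_total) = (6/5)·(1 − 10.58/30.58) = 0.785

α = 0.785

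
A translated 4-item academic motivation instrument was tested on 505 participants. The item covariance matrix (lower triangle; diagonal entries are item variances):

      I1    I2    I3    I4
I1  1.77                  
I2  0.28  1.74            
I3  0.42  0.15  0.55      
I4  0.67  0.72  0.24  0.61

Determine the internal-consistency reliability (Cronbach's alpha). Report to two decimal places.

α = 0.69

Σσ²ᵢ = 1.77 + 1.74 + 0.55 + 0.61 = 4.67
Σ_{i<j} σ_ij = 2.48
Var(T) = 4.67 + 2 × 2.48 = 9.63
α = (k/(k−1))·(1 − Σσ²ᵢ/Var(T)) = (4/3)·(1 − 4.67/9.63) = 0.69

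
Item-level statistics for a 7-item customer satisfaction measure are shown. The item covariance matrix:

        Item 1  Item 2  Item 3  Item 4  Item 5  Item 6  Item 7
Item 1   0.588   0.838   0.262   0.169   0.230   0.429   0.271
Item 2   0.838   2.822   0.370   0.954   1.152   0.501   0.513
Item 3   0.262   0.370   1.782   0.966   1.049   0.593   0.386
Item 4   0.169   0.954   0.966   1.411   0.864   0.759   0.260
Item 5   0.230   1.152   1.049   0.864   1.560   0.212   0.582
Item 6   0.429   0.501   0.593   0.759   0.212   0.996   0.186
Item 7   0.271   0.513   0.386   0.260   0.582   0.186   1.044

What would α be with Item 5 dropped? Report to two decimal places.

α = 0.76

Remaining items: Item 1, Item 2, Item 3, Item 4, Item 6, Item 7 (k = 6).
Σσᵢ² = 0.588 + 2.822 + 1.782 + 1.411 + 0.996 + 1.044 = 8.643
Var(T) = 8.643 + 2 × 7.457 = 23.557
α (item deleted) = (6/5)·(1 − 8.643/23.557) = 0.76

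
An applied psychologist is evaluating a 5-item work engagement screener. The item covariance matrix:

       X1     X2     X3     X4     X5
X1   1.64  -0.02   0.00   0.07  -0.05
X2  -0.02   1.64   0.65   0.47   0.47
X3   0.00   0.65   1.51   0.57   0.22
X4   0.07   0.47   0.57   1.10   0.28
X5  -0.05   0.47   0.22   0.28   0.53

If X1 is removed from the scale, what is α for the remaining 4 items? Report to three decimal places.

α = 0.702

Remaining items: X2, X3, X4, X5 (k = 4).
Σσ²ᵢ = 1.64 + 1.51 + 1.10 + 0.53 = 4.78
total variance = 4.78 + 2 × 2.66 = 10.10
α (item deleted) = (4/3)·(1 − 4.78/10.10) = 0.702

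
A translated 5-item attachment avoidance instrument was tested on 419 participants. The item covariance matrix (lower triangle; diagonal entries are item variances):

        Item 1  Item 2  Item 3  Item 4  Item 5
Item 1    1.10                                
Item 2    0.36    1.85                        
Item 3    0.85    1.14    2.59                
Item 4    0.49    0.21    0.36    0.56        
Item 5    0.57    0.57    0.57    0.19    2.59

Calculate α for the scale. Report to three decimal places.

α = 0.687

ΣVar(i) = 1.10 + 1.85 + 2.59 + 0.56 + 2.59 = 8.69
Sum of the distinct covariances = 5.31
Var(T) = 8.69 + 2 × 5.31 = 19.31
α = (k/(k−1))·(1 − ΣVar(i)/Var(T)) = (5/4)·(1 − 8.69/19.31) = 0.687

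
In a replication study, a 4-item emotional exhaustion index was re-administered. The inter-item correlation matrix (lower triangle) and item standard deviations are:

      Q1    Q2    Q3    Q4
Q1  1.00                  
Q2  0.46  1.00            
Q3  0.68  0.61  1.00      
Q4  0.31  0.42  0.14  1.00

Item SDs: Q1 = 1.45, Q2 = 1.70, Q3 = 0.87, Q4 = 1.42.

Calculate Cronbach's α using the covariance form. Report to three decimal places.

Cronbach's α = 0.731

Σσ²ᵢ = 1.45² + 1.70² + 0.87² + 1.42² = 7.7658
Covariances σ_ij = r_ij · s_i · s_j:
  σ(Q1,Q2) = 0.46 × 1.45 × 1.70 = 1.1339
  σ(Q1,Q3) = 0.68 × 1.45 × 0.87 = 0.8578
  σ(Q1,Q4) = 0.31 × 1.45 × 1.42 = 0.6383
  σ(Q2,Q3) = 0.61 × 1.70 × 0.87 = 0.9022
  σ(Q2,Q4) = 0.42 × 1.70 × 1.42 = 1.0139
  σ(Q3,Q4) = 0.14 × 0.87 × 1.42 = 0.1730
σ²_T = Σσ²ᵢ + 2·Σσ_ij = 7.7658 + 2 × 4.7191 = 17.2040
α = (4/3)·(1 − 7.7658/17.2040) = 0.731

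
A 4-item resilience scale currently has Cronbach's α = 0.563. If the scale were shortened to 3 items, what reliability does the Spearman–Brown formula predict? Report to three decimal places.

Length factor m = 3/4 = 0.7500
α' = m·α / (1 − (1−m)·α)
   = 3/4 × 0.563 / (1 − (1 − 3/4) × 0.563)
   = 0.4222 / 0.8593 = 0.491

predicted reliability = 0.491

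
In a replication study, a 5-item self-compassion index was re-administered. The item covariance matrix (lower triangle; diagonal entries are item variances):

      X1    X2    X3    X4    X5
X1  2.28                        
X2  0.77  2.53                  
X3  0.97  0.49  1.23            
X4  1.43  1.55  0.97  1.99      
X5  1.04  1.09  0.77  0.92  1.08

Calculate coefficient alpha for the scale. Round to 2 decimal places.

ΣVar(i) = 2.28 + 2.53 + 1.23 + 1.99 + 1.08 = 9.11
Σ_{i<j} σ_ij = 10.00
σ²_T = 9.11 + 2 × 10.00 = 29.11
α = (k/(k−1))·(1 − ΣVar(i)/σ²_T) = (5/4)·(1 − 9.11/29.11) = 0.86

coefficient alpha = 0.86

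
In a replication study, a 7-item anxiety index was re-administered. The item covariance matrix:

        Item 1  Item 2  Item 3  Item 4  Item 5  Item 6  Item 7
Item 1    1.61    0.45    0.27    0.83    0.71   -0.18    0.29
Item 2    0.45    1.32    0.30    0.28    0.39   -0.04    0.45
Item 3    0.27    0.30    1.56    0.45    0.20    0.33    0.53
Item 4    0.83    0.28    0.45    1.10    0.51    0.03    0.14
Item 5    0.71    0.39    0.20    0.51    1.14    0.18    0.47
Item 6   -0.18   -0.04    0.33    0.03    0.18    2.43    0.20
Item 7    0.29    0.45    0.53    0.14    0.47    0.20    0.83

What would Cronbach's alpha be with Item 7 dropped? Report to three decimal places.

α = 0.608

Remaining items: Item 1, Item 2, Item 3, Item 4, Item 5, Item 6 (k = 6).
Σσ²ᵢ = 1.61 + 1.32 + 1.56 + 1.10 + 1.14 + 2.43 = 9.16
total variance = 9.16 + 2 × 4.71 = 18.58
α (item deleted) = (6/5)·(1 − 9.16/18.58) = 0.608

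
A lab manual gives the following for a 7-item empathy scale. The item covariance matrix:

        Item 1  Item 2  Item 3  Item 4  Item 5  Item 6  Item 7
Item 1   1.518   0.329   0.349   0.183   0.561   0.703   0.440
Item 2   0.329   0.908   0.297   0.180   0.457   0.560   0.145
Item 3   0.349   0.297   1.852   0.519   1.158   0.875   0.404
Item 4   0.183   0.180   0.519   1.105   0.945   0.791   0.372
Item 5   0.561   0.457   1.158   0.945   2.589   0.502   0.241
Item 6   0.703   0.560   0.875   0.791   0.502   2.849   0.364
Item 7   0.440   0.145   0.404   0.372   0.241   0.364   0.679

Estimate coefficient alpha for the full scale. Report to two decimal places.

coefficient alpha = 0.75

Σσ²ᵢ = 1.518 + 0.908 + 1.852 + 1.105 + 2.589 + 2.849 + 0.679 = 11.500
Sum of the distinct covariances = 10.375
σ²_total = 11.500 + 2 × 10.375 = 32.250
α = (k/(k−1))·(1 − Σσ²ᵢ/σ²_total) = (7/6)·(1 − 11.500/32.250) = 0.75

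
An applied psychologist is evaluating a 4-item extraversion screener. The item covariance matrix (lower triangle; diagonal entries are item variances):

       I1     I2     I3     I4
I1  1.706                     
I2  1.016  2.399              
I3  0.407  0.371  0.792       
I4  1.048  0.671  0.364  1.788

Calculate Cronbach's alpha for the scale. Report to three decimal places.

Cronbach's alpha = 0.716

sum of item variances = 1.706 + 2.399 + 0.792 + 1.788 = 6.685
Sum of the distinct covariances = 3.877
Var(T) = 6.685 + 2 × 3.877 = 14.439
α = (k/(k−1))·(1 − sum of item variances/Var(T)) = (4/3)·(1 − 6.685/14.439) = 0.716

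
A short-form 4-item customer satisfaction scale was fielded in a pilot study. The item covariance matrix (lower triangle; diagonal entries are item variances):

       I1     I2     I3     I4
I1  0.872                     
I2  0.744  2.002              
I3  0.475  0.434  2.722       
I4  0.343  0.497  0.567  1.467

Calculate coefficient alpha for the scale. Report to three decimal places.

Σσᵢ² = 0.872 + 2.002 + 2.722 + 1.467 = 7.063
Σ_{i<j} σ_ij = 3.060
total variance = 7.063 + 2 × 3.060 = 13.183
α = (k/(k−1))·(1 − Σσᵢ²/total variance) = (4/3)·(1 − 7.063/13.183) = 0.619

coefficient alpha = 0.619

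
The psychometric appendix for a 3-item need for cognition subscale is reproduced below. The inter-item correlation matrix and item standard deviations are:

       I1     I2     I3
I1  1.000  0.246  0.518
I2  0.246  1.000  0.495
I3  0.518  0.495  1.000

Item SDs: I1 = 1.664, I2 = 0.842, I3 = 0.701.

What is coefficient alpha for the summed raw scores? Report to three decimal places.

α = 0.577

Σσ²ᵢ = 1.664² + 0.842² + 0.701² = 3.9693
Covariances σ_ij = r_ij · s_i · s_j:
  σ(I1,I2) = 0.246 × 1.664 × 0.842 = 0.3447
  σ(I1,I3) = 0.518 × 1.664 × 0.701 = 0.6042
  σ(I2,I3) = 0.495 × 0.842 × 0.701 = 0.2922
σ²_T = Σσ²ᵢ + 2·Σσ_ij = 3.9693 + 2 × 1.2411 = 6.4515
α = (3/2)·(1 − 3.9693/6.4515) = 0.577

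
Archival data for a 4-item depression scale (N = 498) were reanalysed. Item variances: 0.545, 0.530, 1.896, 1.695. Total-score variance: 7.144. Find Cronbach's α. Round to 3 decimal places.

α = 0.462

Σσᵢ² = 0.545 + 0.530 + 1.896 + 1.695 = 4.666
α = (k/(k−1))·(1 − Σσᵢ²/Var(T)) = (4/3)·(1 − 4.666/7.144) = 0.462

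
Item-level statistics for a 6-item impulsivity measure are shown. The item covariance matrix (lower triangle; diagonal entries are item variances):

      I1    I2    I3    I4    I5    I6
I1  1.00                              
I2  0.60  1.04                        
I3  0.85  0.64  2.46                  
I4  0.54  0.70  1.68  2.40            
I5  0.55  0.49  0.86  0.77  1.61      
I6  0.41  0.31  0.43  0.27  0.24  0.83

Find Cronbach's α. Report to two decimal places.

Σσ²ᵢ = 1.00 + 1.04 + 2.46 + 2.40 + 1.61 + 0.83 = 9.34
Sum of the distinct covariances = 9.34
total variance = 9.34 + 2 × 9.34 = 28.02
α = (k/(k−1))·(1 − Σσ²ᵢ/total variance) = (6/5)·(1 − 9.34/28.02) = 0.80

α = 0.80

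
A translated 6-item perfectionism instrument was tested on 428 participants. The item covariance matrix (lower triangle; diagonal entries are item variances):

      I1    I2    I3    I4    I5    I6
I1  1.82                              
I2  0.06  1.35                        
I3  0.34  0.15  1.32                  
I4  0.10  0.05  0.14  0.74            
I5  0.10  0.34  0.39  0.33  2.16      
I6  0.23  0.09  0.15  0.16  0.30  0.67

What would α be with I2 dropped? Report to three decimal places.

α = 0.500

Remaining items: I1, I3, I4, I5, I6 (k = 5).
sum of item variances = 1.82 + 1.32 + 0.74 + 2.16 + 0.67 = 6.71
total variance = 6.71 + 2 × 2.24 = 11.19
α (item deleted) = (5/4)·(1 − 6.71/11.19) = 0.500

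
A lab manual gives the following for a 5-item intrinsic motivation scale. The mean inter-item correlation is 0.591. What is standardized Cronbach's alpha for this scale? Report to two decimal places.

α = 0.88

Standardized α = k·r̄ / (1 + (k−1)·r̄) = 5 × 0.591 / (1 + 4 × 0.591)
  = 2.9550 / 3.3640 = 0.88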